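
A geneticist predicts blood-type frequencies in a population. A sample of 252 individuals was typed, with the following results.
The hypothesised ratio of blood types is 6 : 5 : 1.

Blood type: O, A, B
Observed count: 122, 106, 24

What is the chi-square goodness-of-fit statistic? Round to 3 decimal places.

Ratio total = 12. Expected counts: 252×6/12 = 126, 252×5/12 = 105, 252×1/12 = 21.
χ² = (122−126)²/126 + (106−105)²/105 + (24−21)²/21
   = 0.1270 + 0.0095 + 0.4286
Sum = 0.565

0.565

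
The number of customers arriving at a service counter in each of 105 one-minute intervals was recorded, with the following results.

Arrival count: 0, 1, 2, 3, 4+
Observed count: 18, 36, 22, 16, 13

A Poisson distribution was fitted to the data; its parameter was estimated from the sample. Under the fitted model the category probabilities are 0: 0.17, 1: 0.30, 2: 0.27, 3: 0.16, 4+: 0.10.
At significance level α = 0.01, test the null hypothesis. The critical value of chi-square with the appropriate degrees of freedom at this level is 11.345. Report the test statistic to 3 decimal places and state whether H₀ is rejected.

Expected counts E_i = n·p_i: 105×0.17 = 17.85, 105×0.30 = 31.5, 105×0.27 = 28.35, 105×0.16 = 16.8, 105×0.10 = 10.5.
cat         O        E   (O−E)²/E
0          18    17.85     0.0013
1          36     31.5     0.6429
2          22    28.35     1.4223
3          16     16.8     0.0381
4+         13     10.5     0.5952
Sum = 2.700
df = 3. Since 2.700 < 11.345, we do not reject H₀.

2.700; do not reject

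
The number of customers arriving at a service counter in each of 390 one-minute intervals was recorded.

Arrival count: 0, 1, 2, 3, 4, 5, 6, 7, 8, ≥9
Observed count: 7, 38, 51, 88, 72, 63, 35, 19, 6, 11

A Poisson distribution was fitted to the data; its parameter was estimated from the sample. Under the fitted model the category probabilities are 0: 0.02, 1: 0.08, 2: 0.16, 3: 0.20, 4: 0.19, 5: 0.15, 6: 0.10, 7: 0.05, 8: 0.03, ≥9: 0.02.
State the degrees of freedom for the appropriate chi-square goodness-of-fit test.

8

There are k = 10 categories and 1 parameter estimated from the data, so df = 10 − 1 − 1 = 8.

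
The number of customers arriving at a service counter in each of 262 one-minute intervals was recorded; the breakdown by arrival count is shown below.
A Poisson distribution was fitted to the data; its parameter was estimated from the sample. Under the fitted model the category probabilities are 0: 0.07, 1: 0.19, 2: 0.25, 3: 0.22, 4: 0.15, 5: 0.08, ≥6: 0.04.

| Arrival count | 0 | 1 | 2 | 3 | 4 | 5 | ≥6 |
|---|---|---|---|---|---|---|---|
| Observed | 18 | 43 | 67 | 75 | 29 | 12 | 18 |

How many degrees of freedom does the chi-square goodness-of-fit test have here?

There are k = 7 categories and 1 parameter estimated from the data, so df = 7 − 1 − 1 = 5.

5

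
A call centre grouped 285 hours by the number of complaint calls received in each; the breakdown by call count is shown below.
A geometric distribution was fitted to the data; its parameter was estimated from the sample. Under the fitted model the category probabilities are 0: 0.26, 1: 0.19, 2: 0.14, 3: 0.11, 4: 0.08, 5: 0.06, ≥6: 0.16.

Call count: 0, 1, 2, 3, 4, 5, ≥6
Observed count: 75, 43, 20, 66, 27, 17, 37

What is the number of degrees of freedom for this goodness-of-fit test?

There are k = 7 categories and 1 parameter estimated from the data, so df = 7 − 1 − 1 = 5.

5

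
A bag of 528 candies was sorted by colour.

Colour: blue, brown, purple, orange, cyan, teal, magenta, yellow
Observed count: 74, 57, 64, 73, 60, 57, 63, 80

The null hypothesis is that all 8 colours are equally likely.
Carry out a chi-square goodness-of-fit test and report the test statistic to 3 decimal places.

7.879

Under H₀ each category has probability 1/8, so each expected count is 528/8 = 66.
cat          O        E   (O−E)²/E
blue        74       66     0.9697
brown       57       66     1.2273
purple      64       66     0.0606
orange      73       66     0.7424
cyan        60       66     0.5455
teal        57       66     1.2273
magenta     63       66     0.1364
yellow      80       66     2.9697
Sum = 7.879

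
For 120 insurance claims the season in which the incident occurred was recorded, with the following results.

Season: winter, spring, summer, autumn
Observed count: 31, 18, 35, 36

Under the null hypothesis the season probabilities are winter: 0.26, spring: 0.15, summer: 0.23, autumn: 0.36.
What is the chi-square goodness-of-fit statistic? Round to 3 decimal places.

Expected counts E_i = n·p_i: 120×0.26 = 31.2, 120×0.15 = 18, 120×0.23 = 27.6, 120×0.36 = 43.2.
cat         O        E   (O−E)²/E
winter     31     31.2     0.0013
spring     18       18     0.0000
summer     35     27.6     1.9841
autumn     36     43.2     1.2000
Sum = 3.185

3.185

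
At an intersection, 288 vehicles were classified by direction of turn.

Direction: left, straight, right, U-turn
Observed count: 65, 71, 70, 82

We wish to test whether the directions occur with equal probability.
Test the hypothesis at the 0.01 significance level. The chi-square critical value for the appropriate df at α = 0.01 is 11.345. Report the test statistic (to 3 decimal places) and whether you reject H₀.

2.139; do not reject

Under H₀ each category has probability 1/4, so each expected count is 288/4 = 72.
cat           O        E   (O−E)²/E
left         65       72     0.6806
straight     71       72     0.0139
right        70       72     0.0556
U-turn       82       72     1.3889
Sum = 2.139
df = 3. Since 2.139 < 11.345, we do not reject H₀.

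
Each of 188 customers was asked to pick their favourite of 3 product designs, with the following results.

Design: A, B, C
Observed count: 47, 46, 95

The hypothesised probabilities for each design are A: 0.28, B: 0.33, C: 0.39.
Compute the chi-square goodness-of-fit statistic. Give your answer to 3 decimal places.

Expected counts E_i = n·p_i: 188×0.28 = 52.64, 188×0.33 = 62.04, 188×0.39 = 73.32.
χ² = (47−52.64)²/52.64 + (46−62.04)²/62.04 + (95−73.32)²/73.32
   = 0.6043 + 4.1470 + 6.4106
Sum = 11.162

11.162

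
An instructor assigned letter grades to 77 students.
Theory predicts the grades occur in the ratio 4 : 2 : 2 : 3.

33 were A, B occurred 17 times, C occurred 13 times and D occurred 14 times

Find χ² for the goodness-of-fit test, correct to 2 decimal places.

3.94

Ratio total = 11. Expected counts: 77×4/11 = 28, 77×2/11 = 14, 77×2/11 = 14, 77×3/11 = 21.
A: (33 − 28)²/28 = 25/28 = 0.893
B: (17 − 14)²/14 = 9/14 = 0.643
C: (13 − 14)²/14 = 1/14 = 0.071
D: (14 − 21)²/21 = 49/21 = 2.333
Sum = 3.94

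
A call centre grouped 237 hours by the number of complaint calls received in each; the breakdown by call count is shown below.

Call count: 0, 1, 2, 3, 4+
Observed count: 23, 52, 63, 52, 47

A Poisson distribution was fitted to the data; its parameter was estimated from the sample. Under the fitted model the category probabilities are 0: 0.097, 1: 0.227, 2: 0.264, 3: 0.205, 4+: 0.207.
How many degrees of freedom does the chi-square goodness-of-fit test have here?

3

There are k = 5 categories and 1 parameter estimated from the data, so df = 5 − 1 − 1 = 3.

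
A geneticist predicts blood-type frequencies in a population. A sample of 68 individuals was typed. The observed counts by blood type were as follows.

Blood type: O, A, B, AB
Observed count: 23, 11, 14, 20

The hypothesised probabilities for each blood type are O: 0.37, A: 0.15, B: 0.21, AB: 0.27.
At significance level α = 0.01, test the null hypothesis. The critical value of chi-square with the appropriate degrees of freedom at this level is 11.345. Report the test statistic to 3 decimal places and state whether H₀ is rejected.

0.400; do not reject

Expected counts E_i = n·p_i: 68×0.37 = 25.16, 68×0.15 = 10.2, 68×0.21 = 14.28, 68×0.27 = 18.36.
χ² = (23−25.16)²/25.16 + (11−10.2)²/10.2 + (14−14.28)²/14.28 + (20−18.36)²/18.36
   = 0.1854 + 0.0627 + 0.0055 + 0.1465
Sum = 0.400
df = 3. Since 0.400 < 11.345, we do not reject H₀.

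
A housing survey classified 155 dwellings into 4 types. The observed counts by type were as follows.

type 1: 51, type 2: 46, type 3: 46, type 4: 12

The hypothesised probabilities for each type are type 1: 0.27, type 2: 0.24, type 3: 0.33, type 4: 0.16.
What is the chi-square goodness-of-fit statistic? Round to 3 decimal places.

Expected counts E_i = n·p_i: 155×0.27 = 41.85, 155×0.24 = 37.2, 155×0.33 = 51.15, 155×0.16 = 24.8.
χ² = (51−41.85)²/41.85 + (46−37.2)²/37.2 + (46−51.15)²/51.15 + (12−24.8)²/24.8
   = 2.0005 + 2.0817 + 0.5185 + 6.6065
Sum = 11.207

11.207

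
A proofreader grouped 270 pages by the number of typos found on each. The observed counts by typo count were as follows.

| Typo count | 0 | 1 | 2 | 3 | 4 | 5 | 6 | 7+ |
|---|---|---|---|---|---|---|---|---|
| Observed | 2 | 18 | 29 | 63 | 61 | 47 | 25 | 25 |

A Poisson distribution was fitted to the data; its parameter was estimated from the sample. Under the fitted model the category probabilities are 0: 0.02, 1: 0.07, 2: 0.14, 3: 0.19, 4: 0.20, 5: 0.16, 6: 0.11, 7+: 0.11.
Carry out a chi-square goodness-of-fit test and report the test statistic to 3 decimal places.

Expected counts E_i = n·p_i: 270×0.02 = 5.4, 270×0.07 = 18.9, 270×0.14 = 37.8, 270×0.19 = 51.3, 270×0.20 = 54, 270×0.16 = 43.2, 270×0.11 = 29.7, 270×0.11 = 29.7.
χ² = (2−5.4)²/5.4 + (18−18.9)²/18.9 + (29−37.8)²/37.8 + (63−51.3)²/51.3 + (61−54)²/54 + (47−43.2)²/43.2 + (25−29.7)²/29.7 + (25−29.7)²/29.7
   = 2.1407 + 0.0429 + 2.0487 + 2.6684 + 0.9074 + 0.3343 + 0.7438 + 0.7438
Sum = 9.630

9.630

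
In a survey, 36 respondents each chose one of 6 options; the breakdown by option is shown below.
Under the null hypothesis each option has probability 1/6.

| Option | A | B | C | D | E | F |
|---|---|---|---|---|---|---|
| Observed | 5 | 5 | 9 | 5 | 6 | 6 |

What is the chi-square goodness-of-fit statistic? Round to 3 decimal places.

2.000

Under H₀ each category has probability 1/6, so each expected count is 36/6 = 6.
χ² = (5−6)²/6 + (5−6)²/6 + (9−6)²/6 + (5−6)²/6 + (6−6)²/6 + (6−6)²/6
   = 0.1667 + 0.1667 + 1.5000 + 0.1667 + 0.0000 + 0.0000
Sum = 2.000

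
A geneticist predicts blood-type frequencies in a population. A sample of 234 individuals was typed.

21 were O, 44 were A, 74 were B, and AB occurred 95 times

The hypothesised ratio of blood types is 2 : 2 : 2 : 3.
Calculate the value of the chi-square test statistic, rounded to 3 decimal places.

32.724

Ratio total = 9. Expected counts: 234×2/9 = 52, 234×2/9 = 52, 234×2/9 = 52, 234×3/9 = 78.
cat         O        E   (O−E)²/E
O          21       52    18.4808
A          44       52     1.2308
B          74       52     9.3077
AB         95       78     3.7051
Sum = 32.724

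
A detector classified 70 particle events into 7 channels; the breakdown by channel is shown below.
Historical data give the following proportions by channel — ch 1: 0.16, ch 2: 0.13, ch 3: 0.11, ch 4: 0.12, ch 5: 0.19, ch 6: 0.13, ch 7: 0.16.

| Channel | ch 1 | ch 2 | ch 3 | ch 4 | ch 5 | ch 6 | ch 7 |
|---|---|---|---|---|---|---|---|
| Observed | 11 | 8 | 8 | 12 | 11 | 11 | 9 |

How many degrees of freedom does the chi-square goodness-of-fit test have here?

There are k = 7 categories and no parameters were estimated from the data, so df = 7 − 1 = 6.

6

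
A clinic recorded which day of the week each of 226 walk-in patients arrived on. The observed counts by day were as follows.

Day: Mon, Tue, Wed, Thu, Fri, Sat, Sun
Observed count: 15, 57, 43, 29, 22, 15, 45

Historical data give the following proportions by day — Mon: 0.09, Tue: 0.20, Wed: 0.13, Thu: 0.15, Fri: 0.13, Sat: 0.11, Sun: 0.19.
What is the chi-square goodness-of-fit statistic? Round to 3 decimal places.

Expected counts E_i = n·p_i: 226×0.09 = 20.34, 226×0.20 = 45.2, 226×0.13 = 29.38, 226×0.15 = 33.9, 226×0.13 = 29.38, 226×0.11 = 24.86, 226×0.19 = 42.94.
cat         O        E   (O−E)²/E
Mon        15    20.34     1.4019
Tue        57     45.2     3.0805
Wed        43    29.38     6.3140
Thu        29     33.9     0.7083
Fri        22    29.38     1.8538
Sat        15    24.86     3.9107
Sun        45    42.94     0.0988
Sum = 17.368

17.368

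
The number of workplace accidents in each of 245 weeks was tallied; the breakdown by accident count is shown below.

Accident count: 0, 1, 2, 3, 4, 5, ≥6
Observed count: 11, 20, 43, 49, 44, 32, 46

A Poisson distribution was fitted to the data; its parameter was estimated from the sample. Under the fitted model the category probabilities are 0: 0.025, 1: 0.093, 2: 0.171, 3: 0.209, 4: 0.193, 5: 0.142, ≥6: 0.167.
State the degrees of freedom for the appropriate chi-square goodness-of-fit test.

There are k = 7 categories and 1 parameter estimated from the data, so df = 7 − 1 − 1 = 5.

5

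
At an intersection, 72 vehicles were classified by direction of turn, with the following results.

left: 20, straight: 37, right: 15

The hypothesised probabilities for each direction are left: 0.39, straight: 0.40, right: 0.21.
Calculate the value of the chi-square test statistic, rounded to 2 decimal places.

4.66

Expected counts E_i = n·p_i: 72×0.39 = 28.08, 72×0.40 = 28.8, 72×0.21 = 15.12.
cat           O        E   (O−E)²/E
left         20    28.08      2.325
straight     37     28.8      2.335
right        15    15.12      0.001
Sum = 4.66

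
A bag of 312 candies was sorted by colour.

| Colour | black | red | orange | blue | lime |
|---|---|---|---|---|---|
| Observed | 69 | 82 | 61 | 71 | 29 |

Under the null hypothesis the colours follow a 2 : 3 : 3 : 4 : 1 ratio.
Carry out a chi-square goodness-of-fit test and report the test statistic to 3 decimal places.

Ratio total = 13. Expected counts: 312×2/13 = 48, 312×3/13 = 72, 312×3/13 = 72, 312×4/13 = 96, 312×1/13 = 24.
black: (69 − 48)²/48 = 441/48 = 9.1875
red: (82 − 72)²/72 = 100/72 = 1.3889
orange: (61 − 72)²/72 = 121/72 = 1.6806
blue: (71 − 96)²/96 = 625/96 = 6.5104
lime: (29 − 24)²/24 = 25/24 = 1.0417
Sum = 19.809

19.809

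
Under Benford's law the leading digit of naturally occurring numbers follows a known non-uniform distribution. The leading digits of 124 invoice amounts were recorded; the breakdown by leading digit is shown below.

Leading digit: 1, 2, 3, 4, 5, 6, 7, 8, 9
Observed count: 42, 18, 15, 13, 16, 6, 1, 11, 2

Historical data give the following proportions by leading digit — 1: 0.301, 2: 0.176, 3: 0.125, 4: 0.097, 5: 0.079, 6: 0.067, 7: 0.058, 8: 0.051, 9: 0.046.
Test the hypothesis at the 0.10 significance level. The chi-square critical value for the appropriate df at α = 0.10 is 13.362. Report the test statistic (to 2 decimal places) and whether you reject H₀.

17.11; reject

Expected counts E_i = n·p_i: 124×0.301 = 37.324, 124×0.176 = 21.824, 124×0.125 = 15.5, 124×0.097 = 12.028, 124×0.079 = 9.796, 124×0.067 = 8.308, 124×0.058 = 7.192, 124×0.051 = 6.324, 124×0.046 = 5.704.
χ² = (42−37.324)²/37.324 + (18−21.824)²/21.824 + (15−15.5)²/15.5 + (13−12.028)²/12.028 + (16−9.796)²/9.796 + (6−8.308)²/8.308 + (1−7.192)²/7.192 + (11−6.324)²/6.324 + (2−5.704)²/5.704
   = 0.586 + 0.670 + 0.016 + 0.079 + 3.929 + 0.641 + 5.331 + 3.457 + 2.405
Sum = 17.11
df = 8. Since 17.11 > 13.362, we reject H₀.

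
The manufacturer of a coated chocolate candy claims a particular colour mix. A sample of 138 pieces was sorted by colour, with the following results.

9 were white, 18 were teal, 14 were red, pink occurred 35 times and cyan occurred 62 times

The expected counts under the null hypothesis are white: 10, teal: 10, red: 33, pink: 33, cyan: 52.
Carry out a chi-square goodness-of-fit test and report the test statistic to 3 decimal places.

cat         O        E   (O−E)²/E
white       9       10     0.1000
teal       18       10     6.4000
red        14       33    10.9394
pink       35       33     0.1212
cyan       62       52     1.9231
Sum = 19.484

19.484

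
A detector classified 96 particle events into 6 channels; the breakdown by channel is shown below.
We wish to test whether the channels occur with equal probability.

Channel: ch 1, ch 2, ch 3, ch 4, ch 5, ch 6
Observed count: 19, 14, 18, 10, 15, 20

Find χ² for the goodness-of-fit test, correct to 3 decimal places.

Under H₀ each category has probability 1/6, so each expected count is 96/6 = 16.
χ² = (19−16)²/16 + (14−16)²/16 + (18−16)²/16 + (10−16)²/16 + (15−16)²/16 + (20−16)²/16
   = 0.5625 + 0.2500 + 0.2500 + 2.2500 + 0.0625 + 1.0000
Sum = 4.375

4.375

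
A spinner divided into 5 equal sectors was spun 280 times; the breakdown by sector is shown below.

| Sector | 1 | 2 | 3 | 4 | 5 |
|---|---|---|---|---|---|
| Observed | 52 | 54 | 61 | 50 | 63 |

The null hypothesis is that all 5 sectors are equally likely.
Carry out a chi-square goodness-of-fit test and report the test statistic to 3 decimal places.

2.321

Expected count for each of the 5 categories: 280/5 = 56.
χ² = (52−56)²/56 + (54−56)²/56 + (61−56)²/56 + (50−56)²/56 + (63−56)²/56
   = 0.2857 + 0.0714 + 0.4464 + 0.6429 + 0.8750
Sum = 2.321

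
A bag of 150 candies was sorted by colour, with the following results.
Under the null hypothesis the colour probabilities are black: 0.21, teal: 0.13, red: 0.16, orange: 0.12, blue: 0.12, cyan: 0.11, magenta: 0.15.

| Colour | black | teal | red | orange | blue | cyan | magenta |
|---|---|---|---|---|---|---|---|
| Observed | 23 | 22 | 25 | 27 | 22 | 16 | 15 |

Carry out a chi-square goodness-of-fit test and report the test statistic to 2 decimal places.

10.56

Expected counts E_i = n·p_i: 150×0.21 = 31.5, 150×0.13 = 19.5, 150×0.16 = 24, 150×0.12 = 18, 150×0.12 = 18, 150×0.11 = 16.5, 150×0.15 = 22.5.
cat          O        E   (O−E)²/E
black       23     31.5      2.294
teal        22     19.5      0.321
red         25       24      0.042
orange      27       18      4.500
blue        22       18      0.889
cyan        16     16.5      0.015
magenta     15     22.5      2.500
Sum = 10.56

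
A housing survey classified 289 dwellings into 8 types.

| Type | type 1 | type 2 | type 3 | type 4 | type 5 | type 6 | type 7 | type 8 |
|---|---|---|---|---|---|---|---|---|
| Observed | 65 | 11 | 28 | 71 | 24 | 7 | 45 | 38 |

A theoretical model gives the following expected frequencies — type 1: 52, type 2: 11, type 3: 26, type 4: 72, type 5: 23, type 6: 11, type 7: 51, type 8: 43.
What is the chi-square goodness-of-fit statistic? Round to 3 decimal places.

6.203

χ² = (65−52)²/52 + (11−11)²/11 + (28−26)²/26 + (71−72)²/72 + (24−23)²/23 + (7−11)²/11 + (45−51)²/51 + (38−43)²/43
   = 3.2500 + 0.0000 + 0.1538 + 0.0139 + 0.0435 + 1.4545 + 0.7059 + 0.5814
Sum = 6.203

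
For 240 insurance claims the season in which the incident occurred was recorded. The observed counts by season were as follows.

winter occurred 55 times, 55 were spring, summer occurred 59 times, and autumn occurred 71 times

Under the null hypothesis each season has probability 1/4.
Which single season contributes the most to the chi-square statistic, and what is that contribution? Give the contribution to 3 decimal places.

Expected count for each of the 4 categories: 240/4 = 60.
χ² = (55−60)²/60 + (55−60)²/60 + (59−60)²/60 + (71−60)²/60
   = 0.4167 + 0.4167 + 0.0167 + 2.0167
The largest term is for autumn: 2.017.

autumn, 2.017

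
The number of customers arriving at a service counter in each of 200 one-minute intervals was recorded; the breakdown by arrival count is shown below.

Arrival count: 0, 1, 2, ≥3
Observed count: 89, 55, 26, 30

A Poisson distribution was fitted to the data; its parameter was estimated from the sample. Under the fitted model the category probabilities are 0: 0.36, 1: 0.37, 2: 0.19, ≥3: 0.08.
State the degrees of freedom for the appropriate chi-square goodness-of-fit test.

There are k = 4 categories and 1 parameter estimated from the data, so df = 4 − 1 − 1 = 2.

2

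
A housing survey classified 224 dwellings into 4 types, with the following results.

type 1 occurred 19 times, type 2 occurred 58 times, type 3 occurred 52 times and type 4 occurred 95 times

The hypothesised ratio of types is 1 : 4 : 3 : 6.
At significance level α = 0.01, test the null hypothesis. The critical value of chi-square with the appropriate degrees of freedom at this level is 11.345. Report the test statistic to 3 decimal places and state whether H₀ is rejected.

1.469; do not reject

Ratio total = 14. Expected counts: 224×1/14 = 16, 224×4/14 = 64, 224×3/14 = 48, 224×6/14 = 96.
cat         O        E   (O−E)²/E
type 1     19       16     0.5625
type 2     58       64     0.5625
type 3     52       48     0.3333
type 4     95       96     0.0104
Sum = 1.469
df = 3. Since 1.469 < 11.345, we do not reject H₀.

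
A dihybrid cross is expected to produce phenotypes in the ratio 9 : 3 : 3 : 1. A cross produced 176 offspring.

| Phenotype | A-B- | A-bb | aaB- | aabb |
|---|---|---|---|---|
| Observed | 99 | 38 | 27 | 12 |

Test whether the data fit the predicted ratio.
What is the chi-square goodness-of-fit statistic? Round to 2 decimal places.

1.94

Ratio total = 16. Expected counts: 176×9/16 = 99, 176×3/16 = 33, 176×3/16 = 33, 176×1/16 = 11.
χ² = (99−99)²/99 + (38−33)²/33 + (27−33)²/33 + (12−11)²/11
   = 0.000 + 0.758 + 1.091 + 0.091
Sum = 1.94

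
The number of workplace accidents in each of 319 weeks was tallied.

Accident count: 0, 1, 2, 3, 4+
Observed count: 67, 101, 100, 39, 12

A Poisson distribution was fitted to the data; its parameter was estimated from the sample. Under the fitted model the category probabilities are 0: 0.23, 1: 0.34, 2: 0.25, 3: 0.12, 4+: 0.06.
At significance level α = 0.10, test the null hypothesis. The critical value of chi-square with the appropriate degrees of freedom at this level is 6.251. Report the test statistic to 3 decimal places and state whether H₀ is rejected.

Expected counts E_i = n·p_i: 319×0.23 = 73.37, 319×0.34 = 108.46, 319×0.25 = 79.75, 319×0.12 = 38.28, 319×0.06 = 19.14.
cat         O        E   (O−E)²/E
0          67    73.37     0.5530
1         101   108.46     0.5131
2         100    79.75     5.1418
3          39    38.28     0.0135
4+         12    19.14     2.6635
Sum = 8.885
df = 3. Since 8.885 > 6.251, we reject H₀.

8.885; reject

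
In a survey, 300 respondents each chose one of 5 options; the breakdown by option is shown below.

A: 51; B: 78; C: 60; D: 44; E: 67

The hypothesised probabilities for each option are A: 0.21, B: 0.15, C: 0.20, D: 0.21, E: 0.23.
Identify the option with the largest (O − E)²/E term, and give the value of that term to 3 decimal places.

B, 24.200

Expected counts E_i = n·p_i: 300×0.21 = 63, 300×0.15 = 45, 300×0.20 = 60, 300×0.21 = 63, 300×0.23 = 69.
cat         O        E   (O−E)²/E
A          51       63     2.2857
B          78       45    24.2000
C          60       60     0.0000
D          44       63     5.7302
E          67       69     0.0580
The largest term is for B: 24.200.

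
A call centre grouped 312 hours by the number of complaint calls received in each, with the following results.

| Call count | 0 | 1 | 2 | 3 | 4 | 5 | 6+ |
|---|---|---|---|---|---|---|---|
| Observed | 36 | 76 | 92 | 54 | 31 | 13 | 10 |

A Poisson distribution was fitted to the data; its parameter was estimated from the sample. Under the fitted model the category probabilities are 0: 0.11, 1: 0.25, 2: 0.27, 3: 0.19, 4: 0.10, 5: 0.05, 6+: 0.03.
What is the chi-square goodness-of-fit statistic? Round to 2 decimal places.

Expected counts E_i = n·p_i: 312×0.11 = 34.32, 312×0.25 = 78, 312×0.27 = 84.24, 312×0.19 = 59.28, 312×0.10 = 31.2, 312×0.05 = 15.6, 312×0.03 = 9.36.
0: (36 − 34.32)²/34.32 = 2.8224/34.32 = 0.082
1: (76 − 78)²/78 = 4/78 = 0.051
2: (92 − 84.24)²/84.24 = 60.2176/84.24 = 0.715
3: (54 − 59.28)²/59.28 = 27.8784/59.28 = 0.470
4: (31 − 31.2)²/31.2 = 0.04/31.2 = 0.001
5: (13 − 15.6)²/15.6 = 6.76/15.6 = 0.433
6+: (10 − 9.36)²/9.36 = 0.4096/9.36 = 0.044
Sum = 1.80

1.80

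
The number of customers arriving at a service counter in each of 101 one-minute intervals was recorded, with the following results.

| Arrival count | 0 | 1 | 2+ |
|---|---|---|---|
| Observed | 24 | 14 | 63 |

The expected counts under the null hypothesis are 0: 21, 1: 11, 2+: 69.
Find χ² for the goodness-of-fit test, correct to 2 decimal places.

0: (24 − 21)²/21 = 9/21 = 0.429
1: (14 − 11)²/11 = 9/11 = 0.818
2+: (63 − 69)²/69 = 36/69 = 0.522
Sum = 1.77

1.77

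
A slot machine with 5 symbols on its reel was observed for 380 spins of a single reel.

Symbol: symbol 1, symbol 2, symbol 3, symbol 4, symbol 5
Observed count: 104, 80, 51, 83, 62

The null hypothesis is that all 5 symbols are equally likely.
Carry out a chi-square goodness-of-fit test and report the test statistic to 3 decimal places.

Expected count for each of the 5 categories: 380/5 = 76.
symbol 1: (104 − 76)²/76 = 784/76 = 10.3158
symbol 2: (80 − 76)²/76 = 16/76 = 0.2105
symbol 3: (51 − 76)²/76 = 625/76 = 8.2237
symbol 4: (83 − 76)²/76 = 49/76 = 0.6447
symbol 5: (62 − 76)²/76 = 196/76 = 2.5789
Sum = 21.974

21.974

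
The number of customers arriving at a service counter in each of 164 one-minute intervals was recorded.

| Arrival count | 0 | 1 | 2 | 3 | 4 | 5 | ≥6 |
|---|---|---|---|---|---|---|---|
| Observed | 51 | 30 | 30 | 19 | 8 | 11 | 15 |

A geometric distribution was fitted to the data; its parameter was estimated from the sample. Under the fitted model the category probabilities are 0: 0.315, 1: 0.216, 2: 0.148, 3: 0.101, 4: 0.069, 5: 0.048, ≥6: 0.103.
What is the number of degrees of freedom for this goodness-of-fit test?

5

There are k = 7 categories and 1 parameter estimated from the data, so df = 7 − 1 − 1 = 5.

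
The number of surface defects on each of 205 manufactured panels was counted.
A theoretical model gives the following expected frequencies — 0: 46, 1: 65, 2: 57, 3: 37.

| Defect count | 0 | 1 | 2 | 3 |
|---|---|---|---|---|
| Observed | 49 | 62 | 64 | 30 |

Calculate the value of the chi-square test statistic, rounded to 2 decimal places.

2.52

χ² = (49−46)²/46 + (62−65)²/65 + (64−57)²/57 + (30−37)²/37
   = 0.196 + 0.138 + 0.860 + 1.324
Sum = 2.52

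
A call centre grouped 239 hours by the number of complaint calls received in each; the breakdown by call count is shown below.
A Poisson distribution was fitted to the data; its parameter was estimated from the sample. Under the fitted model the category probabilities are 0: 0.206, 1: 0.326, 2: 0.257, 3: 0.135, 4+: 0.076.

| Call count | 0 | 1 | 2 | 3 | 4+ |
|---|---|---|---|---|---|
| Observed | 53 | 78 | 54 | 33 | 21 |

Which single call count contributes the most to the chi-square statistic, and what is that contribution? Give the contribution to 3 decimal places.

2, 0.897

Expected counts E_i = n·p_i: 239×0.206 = 49.234, 239×0.326 = 77.914, 239×0.257 = 61.423, 239×0.135 = 32.265, 239×0.076 = 18.164.
χ² = (53−49.234)²/49.234 + (78−77.914)²/77.914 + (54−61.423)²/61.423 + (33−32.265)²/32.265 + (21−18.164)²/18.164
   = 0.2881 + 0.0001 + 0.8971 + 0.0167 + 0.4428
The largest term is for 2: 0.897.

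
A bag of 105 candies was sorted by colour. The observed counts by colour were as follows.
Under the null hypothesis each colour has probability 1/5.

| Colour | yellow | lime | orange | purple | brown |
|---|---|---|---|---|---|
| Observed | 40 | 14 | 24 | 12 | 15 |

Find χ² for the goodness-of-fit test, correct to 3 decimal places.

25.524

Expected count for each of the 5 categories: 105/5 = 21.
yellow: (40 − 21)²/21 = 361/21 = 17.1905
lime: (14 − 21)²/21 = 49/21 = 2.3333
orange: (24 − 21)²/21 = 9/21 = 0.4286
purple: (12 − 21)²/21 = 81/21 = 3.8571
brown: (15 − 21)²/21 = 36/21 = 1.7143
Sum = 25.524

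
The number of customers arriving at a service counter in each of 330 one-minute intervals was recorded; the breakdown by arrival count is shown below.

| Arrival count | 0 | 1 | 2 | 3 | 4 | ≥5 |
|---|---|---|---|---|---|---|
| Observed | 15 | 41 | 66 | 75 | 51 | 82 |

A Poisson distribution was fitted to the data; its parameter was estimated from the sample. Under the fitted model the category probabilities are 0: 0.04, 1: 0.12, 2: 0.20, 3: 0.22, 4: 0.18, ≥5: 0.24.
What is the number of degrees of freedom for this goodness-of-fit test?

4

There are k = 6 categories and 1 parameter estimated from the data, so df = 6 − 1 − 1 = 4.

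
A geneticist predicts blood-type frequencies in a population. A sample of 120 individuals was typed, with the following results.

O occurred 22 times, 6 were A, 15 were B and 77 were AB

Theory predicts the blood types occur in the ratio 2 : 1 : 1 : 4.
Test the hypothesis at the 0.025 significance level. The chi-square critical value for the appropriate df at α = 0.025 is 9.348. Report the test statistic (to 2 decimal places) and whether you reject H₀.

Ratio total = 8. Expected counts: 120×2/8 = 30, 120×1/8 = 15, 120×1/8 = 15, 120×4/8 = 60.
O: (22 − 30)²/30 = 64/30 = 2.133
A: (6 − 15)²/15 = 81/15 = 5.400
B: (15 − 15)²/15 = 0/15 = 0.000
AB: (77 − 60)²/60 = 289/60 = 4.817
Sum = 12.35
df = 3. Since 12.35 > 9.348, we reject H₀.

12.35; reject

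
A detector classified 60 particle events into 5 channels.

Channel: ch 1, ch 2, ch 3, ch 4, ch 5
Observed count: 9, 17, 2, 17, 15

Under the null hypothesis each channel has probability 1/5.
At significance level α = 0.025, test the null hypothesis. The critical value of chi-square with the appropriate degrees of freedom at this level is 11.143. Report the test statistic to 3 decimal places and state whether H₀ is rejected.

Expected count for each of the 5 categories: 60/5 = 12.
ch 1: (9 − 12)²/12 = 9/12 = 0.7500
ch 2: (17 − 12)²/12 = 25/12 = 2.0833
ch 3: (2 − 12)²/12 = 100/12 = 8.3333
ch 4: (17 − 12)²/12 = 25/12 = 2.0833
ch 5: (15 − 12)²/12 = 9/12 = 0.7500
Sum = 14.000
df = 4. Since 14.000 > 11.143, we reject H₀.

14.000; reject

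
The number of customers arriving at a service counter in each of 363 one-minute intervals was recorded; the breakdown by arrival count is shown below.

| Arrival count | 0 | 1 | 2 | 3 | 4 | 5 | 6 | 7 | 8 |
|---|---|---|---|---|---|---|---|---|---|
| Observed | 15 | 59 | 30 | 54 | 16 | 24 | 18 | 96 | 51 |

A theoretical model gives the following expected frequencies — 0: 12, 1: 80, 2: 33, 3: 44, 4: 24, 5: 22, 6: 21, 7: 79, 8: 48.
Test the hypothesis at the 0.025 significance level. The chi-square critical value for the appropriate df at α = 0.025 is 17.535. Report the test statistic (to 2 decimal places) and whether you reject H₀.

χ² = (15−12)²/12 + (59−80)²/80 + (30−33)²/33 + (54−44)²/44 + (16−24)²/24 + (24−22)²/22 + (18−21)²/21 + (96−79)²/79 + (51−48)²/48
   = 0.750 + 5.513 + 0.273 + 2.273 + 2.667 + 0.182 + 0.429 + 3.658 + 0.188
Sum = 15.93
df = 8. Since 15.93 < 17.535, we do not reject H₀.

15.93; do not reject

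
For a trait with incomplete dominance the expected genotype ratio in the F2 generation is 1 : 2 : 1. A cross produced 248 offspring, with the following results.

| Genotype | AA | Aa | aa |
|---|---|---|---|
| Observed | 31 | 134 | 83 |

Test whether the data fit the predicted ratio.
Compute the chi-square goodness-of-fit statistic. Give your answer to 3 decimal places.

23.419

Ratio total = 4. Expected counts: 248×1/4 = 62, 248×2/4 = 124, 248×1/4 = 62.
cat         O        E   (O−E)²/E
AA         31       62    15.5000
Aa        134      124     0.8065
aa         83       62     7.1129
Sum = 23.419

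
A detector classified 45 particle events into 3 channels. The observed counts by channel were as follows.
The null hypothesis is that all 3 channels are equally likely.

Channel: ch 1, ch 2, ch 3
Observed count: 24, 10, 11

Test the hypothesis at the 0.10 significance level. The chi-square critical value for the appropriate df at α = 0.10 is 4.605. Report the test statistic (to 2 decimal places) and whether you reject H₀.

8.13; reject

Expected count for each of the 3 categories: 45/3 = 15.
cat         O        E   (O−E)²/E
ch 1       24       15      5.400
ch 2       10       15      1.667
ch 3       11       15      1.067
Sum = 8.13
df = 2. Since 8.13 > 4.605, we reject H₀.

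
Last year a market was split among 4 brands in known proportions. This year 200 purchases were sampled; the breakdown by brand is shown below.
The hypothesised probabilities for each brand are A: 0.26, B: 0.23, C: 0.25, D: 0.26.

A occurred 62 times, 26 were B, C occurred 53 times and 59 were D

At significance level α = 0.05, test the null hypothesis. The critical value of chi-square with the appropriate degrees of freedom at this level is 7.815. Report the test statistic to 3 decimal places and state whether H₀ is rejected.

11.741; reject

Expected counts E_i = n·p_i: 200×0.26 = 52, 200×0.23 = 46, 200×0.25 = 50, 200×0.26 = 52.
χ² = (62−52)²/52 + (26−46)²/46 + (53−50)²/50 + (59−52)²/52
   = 1.9231 + 8.6957 + 0.1800 + 0.9423
Sum = 11.741
df = 3. Since 11.741 > 7.815, we reject H₀.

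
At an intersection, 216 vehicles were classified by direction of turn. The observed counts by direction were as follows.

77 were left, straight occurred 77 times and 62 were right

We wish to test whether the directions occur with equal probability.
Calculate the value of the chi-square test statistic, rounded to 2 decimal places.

Expected count for each of the 3 categories: 216/3 = 72.
left: (77 − 72)²/72 = 25/72 = 0.347
straight: (77 − 72)²/72 = 25/72 = 0.347
right: (62 − 72)²/72 = 100/72 = 1.389
Sum = 2.08

2.08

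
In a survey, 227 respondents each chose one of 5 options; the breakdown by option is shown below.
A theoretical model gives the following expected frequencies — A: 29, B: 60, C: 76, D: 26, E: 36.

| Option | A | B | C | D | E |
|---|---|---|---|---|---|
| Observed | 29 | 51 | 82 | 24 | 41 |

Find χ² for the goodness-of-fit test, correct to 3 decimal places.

cat         O        E   (O−E)²/E
A          29       29     0.0000
B          51       60     1.3500
C          82       76     0.4737
D          24       26     0.1538
E          41       36     0.6944
Sum = 2.672

2.672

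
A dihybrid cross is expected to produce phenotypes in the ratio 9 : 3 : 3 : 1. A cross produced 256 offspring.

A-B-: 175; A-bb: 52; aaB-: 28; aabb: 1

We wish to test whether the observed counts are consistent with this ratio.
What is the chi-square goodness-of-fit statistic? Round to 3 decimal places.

Ratio total = 16. Expected counts: 256×9/16 = 144, 256×3/16 = 48, 256×3/16 = 48, 256×1/16 = 16.
A-B-: (175 − 144)²/144 = 961/144 = 6.6736
A-bb: (52 − 48)²/48 = 16/48 = 0.3333
aaB-: (28 − 48)²/48 = 400/48 = 8.3333
aabb: (1 − 16)²/16 = 225/16 = 14.0625
Sum = 29.403

29.403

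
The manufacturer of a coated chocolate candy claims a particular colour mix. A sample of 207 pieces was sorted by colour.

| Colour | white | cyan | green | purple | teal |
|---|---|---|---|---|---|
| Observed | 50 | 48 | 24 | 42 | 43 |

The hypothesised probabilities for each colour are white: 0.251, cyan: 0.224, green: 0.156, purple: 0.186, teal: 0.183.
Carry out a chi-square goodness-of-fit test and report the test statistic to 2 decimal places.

3.27

Expected counts E_i = n·p_i: 207×0.251 = 51.957, 207×0.224 = 46.368, 207×0.156 = 32.292, 207×0.186 = 38.502, 207×0.183 = 37.881.
white: (50 − 51.957)²/51.957 = 3.829849/51.957 = 0.074
cyan: (48 − 46.368)²/46.368 = 2.663424/46.368 = 0.057
green: (24 − 32.292)²/32.292 = 68.757264/32.292 = 2.129
purple: (42 − 38.502)²/38.502 = 12.236004/38.502 = 0.318
teal: (43 − 37.881)²/37.881 = 26.204161/37.881 = 0.692
Sum = 3.27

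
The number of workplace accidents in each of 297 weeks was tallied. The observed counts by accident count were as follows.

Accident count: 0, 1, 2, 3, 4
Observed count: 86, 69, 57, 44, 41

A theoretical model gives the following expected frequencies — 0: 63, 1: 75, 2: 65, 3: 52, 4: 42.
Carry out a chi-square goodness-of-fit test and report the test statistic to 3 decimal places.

0: (86 − 63)²/63 = 529/63 = 8.3968
1: (69 − 75)²/75 = 36/75 = 0.4800
2: (57 − 65)²/65 = 64/65 = 0.9846
3: (44 − 52)²/52 = 64/52 = 1.2308
4: (41 − 42)²/42 = 1/42 = 0.0238
Sum = 11.116

11.116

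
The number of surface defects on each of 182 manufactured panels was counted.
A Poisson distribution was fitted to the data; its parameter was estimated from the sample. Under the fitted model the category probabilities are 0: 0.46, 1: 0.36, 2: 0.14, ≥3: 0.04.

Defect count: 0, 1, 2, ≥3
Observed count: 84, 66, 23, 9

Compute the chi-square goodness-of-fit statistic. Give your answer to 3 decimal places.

Expected counts E_i = n·p_i: 182×0.46 = 83.72, 182×0.36 = 65.52, 182×0.14 = 25.48, 182×0.04 = 7.28.
χ² = (84−83.72)²/83.72 + (66−65.52)²/65.52 + (23−25.48)²/25.48 + (9−7.28)²/7.28
   = 0.0009 + 0.0035 + 0.2414 + 0.4064
Sum = 0.652

0.652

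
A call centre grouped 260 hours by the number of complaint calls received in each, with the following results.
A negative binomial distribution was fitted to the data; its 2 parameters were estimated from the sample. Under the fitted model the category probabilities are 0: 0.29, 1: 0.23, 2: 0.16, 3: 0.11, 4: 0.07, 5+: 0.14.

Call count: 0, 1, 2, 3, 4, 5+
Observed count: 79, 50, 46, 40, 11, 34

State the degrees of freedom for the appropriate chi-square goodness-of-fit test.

There are k = 6 categories and 2 parameters estimated from the data, so df = 6 − 1 − 2 = 3.

3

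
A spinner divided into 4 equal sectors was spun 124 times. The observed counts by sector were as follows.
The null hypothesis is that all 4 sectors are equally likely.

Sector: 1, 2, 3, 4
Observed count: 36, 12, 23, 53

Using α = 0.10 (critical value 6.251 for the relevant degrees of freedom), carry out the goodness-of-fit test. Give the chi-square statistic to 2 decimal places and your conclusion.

Under H₀ each category has probability 1/4, so each expected count is 124/4 = 31.
χ² = (36−31)²/31 + (12−31)²/31 + (23−31)²/31 + (53−31)²/31
   = 0.806 + 11.645 + 2.065 + 15.613
Sum = 30.13
df = 3. Since 30.13 > 6.251, we reject H₀.

30.13; reject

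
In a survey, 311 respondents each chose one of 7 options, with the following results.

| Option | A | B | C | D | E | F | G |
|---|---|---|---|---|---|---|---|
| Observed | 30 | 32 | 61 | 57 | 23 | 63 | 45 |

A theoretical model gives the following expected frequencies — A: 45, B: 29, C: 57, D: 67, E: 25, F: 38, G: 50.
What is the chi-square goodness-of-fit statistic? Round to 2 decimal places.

χ² = (30−45)²/45 + (32−29)²/29 + (61−57)²/57 + (57−67)²/67 + (23−25)²/25 + (63−38)²/38 + (45−50)²/50
   = 5.000 + 0.310 + 0.281 + 1.493 + 0.160 + 16.447 + 0.500
Sum = 24.19

24.19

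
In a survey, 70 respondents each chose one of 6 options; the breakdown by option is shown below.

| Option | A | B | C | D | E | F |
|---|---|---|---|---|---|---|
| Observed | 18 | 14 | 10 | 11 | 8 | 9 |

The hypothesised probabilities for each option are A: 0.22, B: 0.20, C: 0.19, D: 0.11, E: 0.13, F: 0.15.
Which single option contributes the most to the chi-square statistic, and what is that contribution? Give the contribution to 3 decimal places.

D, 1.414

Expected counts E_i = n·p_i: 70×0.22 = 15.4, 70×0.20 = 14, 70×0.19 = 13.3, 70×0.11 = 7.7, 70×0.13 = 9.1, 70×0.15 = 10.5.
A: (18 − 15.4)²/15.4 = 6.76/15.4 = 0.4390
B: (14 − 14)²/14 = 0/14 = 0.0000
C: (10 − 13.3)²/13.3 = 10.89/13.3 = 0.8188
D: (11 − 7.7)²/7.7 = 10.89/7.7 = 1.4143
E: (8 − 9.1)²/9.1 = 1.21/9.1 = 0.1330
F: (9 − 10.5)²/10.5 = 2.25/10.5 = 0.2143
The largest term is for D: 1.414.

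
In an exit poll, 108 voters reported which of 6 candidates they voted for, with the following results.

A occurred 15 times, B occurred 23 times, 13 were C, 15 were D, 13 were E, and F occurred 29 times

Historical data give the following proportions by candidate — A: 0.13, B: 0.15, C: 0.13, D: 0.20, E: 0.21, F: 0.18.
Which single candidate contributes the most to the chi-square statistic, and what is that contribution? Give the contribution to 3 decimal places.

F, 4.701

Expected counts E_i = n·p_i: 108×0.13 = 14.04, 108×0.15 = 16.2, 108×0.13 = 14.04, 108×0.20 = 21.6, 108×0.21 = 22.68, 108×0.18 = 19.44.
A: (15 − 14.04)²/14.04 = 0.9216/14.04 = 0.0656
B: (23 − 16.2)²/16.2 = 46.24/16.2 = 2.8543
C: (13 − 14.04)²/14.04 = 1.0816/14.04 = 0.0770
D: (15 − 21.6)²/21.6 = 43.56/21.6 = 2.0167
E: (13 − 22.68)²/22.68 = 93.7024/22.68 = 4.1315
F: (29 − 19.44)²/19.44 = 91.3936/19.44 = 4.7013
The largest term is for F: 4.701.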